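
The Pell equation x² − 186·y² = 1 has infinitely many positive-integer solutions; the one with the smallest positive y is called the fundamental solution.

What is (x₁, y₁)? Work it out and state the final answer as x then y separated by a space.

d=186: √d = [13; 1,1,1,3,4,3,1,1,1,26] (ℓ=10, even), read p_9/q_9
a_0=13:  p_0=13·1+0=13,  q_0=13·0+1=1
…
a_3=1:  p_3=1·27+14=41,  q_3=1·2+1=3
a_4=3:  p_4=3·41+27=150,  q_4=3·3+2=11
a_5=4:  p_5=4·150+41=641,  q_5=4·11+3=47
a_6=3:  p_6=3·641+150=2073,  q_6=3·47+11=152
a_7=1:  p_7=1·2073+641=2714,  q_7=1·152+47=199
a_8=1:  p_8=1·2714+2073=4787,  q_8=1·199+152=351
a_9=1:  p_9=1·4787+2714=7501,  q_9=1·351+199=550
(x₁, y₁) = (7501, 550);  7501² − 186·550² = 1 ✓

7501 550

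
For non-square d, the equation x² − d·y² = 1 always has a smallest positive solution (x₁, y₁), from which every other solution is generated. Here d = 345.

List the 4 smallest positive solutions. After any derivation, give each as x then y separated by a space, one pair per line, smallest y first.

d=345: √d = [18; 1,1,2,1,6,1,2,1,1,36] (ℓ=10, even), read p_9/q_9
a_0=18:  p_0=18·1+0=18,  q_0=18·0+1=1
…
a_2=1:  p_2=1·19+18=37,  q_2=1·1+1=2
a_3=2:  p_3=2·37+19=93,  q_3=2·2+1=5
a_4=1:  p_4=1·93+37=130,  q_4=1·5+2=7
a_5=6:  p_5=6·130+93=873,  q_5=6·7+5=47
a_6=1:  p_6=1·873+130=1003,  q_6=1·47+7=54
a_7=2:  p_7=2·1003+873=2879,  q_7=2·54+47=155
a_8=1:  p_8=1·2879+1003=3882,  q_8=1·155+54=209
a_9=1:  p_9=1·3882+2879=6761,  q_9=1·209+155=364
→ (6761, 364).  Check: 6761²=45711121, 345·364²=45711120, difference 1.
n=2: (6761,364)∘(6761,364) = (6761·6761+345·364·364, 6761·364+364·6761) = (91422241,4922008)
n=3: (91422241,4922008)∘(6761,364) = (6761·91422241+345·364·4922008, 6761·4922008+364·91422241) = (1236211536041,66555391812)
n=4: (1236211536041,66555391812)∘(6761,364) = (6761·1236211536041+345·364·66555391812, 6761·66555391812+364·1236211536041) = (16716052298924161,899962003159856)

6761 364
91422241 4922008
1236211536041 66555391812
16716052298924161 899962003159856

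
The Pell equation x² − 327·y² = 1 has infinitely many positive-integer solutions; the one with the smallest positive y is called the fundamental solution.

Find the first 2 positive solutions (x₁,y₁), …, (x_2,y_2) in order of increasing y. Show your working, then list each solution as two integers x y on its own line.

217 12
94177 5208

√327 = [18; 12,36, …], period ℓ=2 (even) → k=1
i=0: a=18 ⇒ p=18, q=1
i=1: a=12 ⇒ p=217, q=12
fundamental: x₁=217, y₁=12  (since 47089 − 327·144 = 1)
(217+12√327)^2 = 94177 + 5208√327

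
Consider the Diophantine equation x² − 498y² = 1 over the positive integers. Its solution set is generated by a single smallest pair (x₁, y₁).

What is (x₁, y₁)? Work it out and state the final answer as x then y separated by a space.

√498 → a₀=22, period (3,6,22,6,3,44); ℓ=6 even so k=5
step 0: (22, 1)  from 22·(1,0) + (0,1)
…
step 4: (56794, 2545)  from 6·(9395,421) + (424,19)
step 5: (179777, 8056)  from 3·(56794,2545) + (9395,421)
→ (179777, 8056).  Check: 179777²=32319769729, 498·8056²=32319769728, difference 1.

179777 8056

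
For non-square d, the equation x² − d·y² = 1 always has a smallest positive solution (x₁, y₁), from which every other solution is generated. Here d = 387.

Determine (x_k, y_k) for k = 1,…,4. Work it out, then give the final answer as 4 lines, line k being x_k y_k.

3482 177
24248647 1232628
168867574226 8584021215
1175993762661217 59779122508632

[19; 1,2,19,2,1,38] for √387; ℓ=6 ⇒ convergent index 5
k=0  a_k=19  p_k/q_k = 19/1
k=1  a_k=1  p_k/q_k = 20/1
…
k=3  a_k=19  p_k/q_k = 1141/58
k=4  a_k=2  p_k/q_k = 2341/119
k=5  a_k=1  p_k/q_k = 3482/177
(x₁, y₁) = (3482, 177);  3482² − 387·177² = 1 ✓
n=2: (3482,177)∘(3482,177) = (3482·3482+387·177·177, 3482·177+177·3482) = (24248647,1232628)
n=3: (24248647,1232628)∘(3482,177) = (3482·24248647+387·177·1232628, 3482·1232628+177·24248647) = (168867574226,8584021215)
n=4: (168867574226,8584021215)∘(3482,177) = (3482·168867574226+387·177·8584021215, 3482·8584021215+177·168867574226) = (1175993762661217,59779122508632)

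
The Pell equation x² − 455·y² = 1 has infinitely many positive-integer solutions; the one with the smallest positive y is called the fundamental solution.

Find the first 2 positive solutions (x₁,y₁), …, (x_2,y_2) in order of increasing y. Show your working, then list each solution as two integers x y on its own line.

d=455: √d = [21; 3,42] (ℓ=2, even), read p_1/q_1
step 0: (21, 1)  from 21·(1,0) + (0,1)
step 1: (64, 3)  from 3·(21,1) + (1,0)
→ (64, 3).  Check: 64²=4096, 455·3²=4095, difference 1.
k=2:  x_2 = 64·64+455·3·3 = 8191,  y_2 = 64·3+3·64 = 384

64 3
8191 384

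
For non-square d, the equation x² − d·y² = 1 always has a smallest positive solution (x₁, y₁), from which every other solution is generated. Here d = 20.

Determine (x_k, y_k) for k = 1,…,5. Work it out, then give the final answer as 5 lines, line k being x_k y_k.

9 2
161 36
2889 646
51841 11592
930249 208010

[4; 2,8] for √20; ℓ=2 ⇒ convergent index 1
k=0  a_k=4  p_k/q_k = 4/1
k=1  a_k=2  p_k/q_k = 9/2
fundamental: x₁=9, y₁=2  (since 81 − 20·4 = 1)
k=2:  x_2 = 9·9+20·2·2 = 161,  y_2 = 9·2+2·9 = 36
k=3:  x_3 = 9·161+20·2·36 = 2889,  y_3 = 9·36+2·161 = 646
k=4:  x_4 = 9·2889+20·2·646 = 51841,  y_4 = 9·646+2·2889 = 11592
k=5:  x_5 = 9·51841+20·2·11592 = 930249,  y_5 = 9·11592+2·51841 = 208010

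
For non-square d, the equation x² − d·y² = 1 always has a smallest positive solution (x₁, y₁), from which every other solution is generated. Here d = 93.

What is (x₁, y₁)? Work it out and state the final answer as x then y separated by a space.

12151 1260

√93 = [9; 1,1,1,4,6,4,1,1,1,18, …], period ℓ=10 (even) → k=9
i=0: a=9 ⇒ p=9, q=1
i=1: a=1 ⇒ p=10, q=1
…
i=3: a=1 ⇒ p=29, q=3
…
i=5: a=6 ⇒ p=839, q=87
i=6: a=4 ⇒ p=3491, q=362
…
i=8: a=1 ⇒ p=7821, q=811
i=9: a=1 ⇒ p=12151, q=1260
(x₁, y₁) = (12151, 1260);  12151² − 93·1260² = 1 ✓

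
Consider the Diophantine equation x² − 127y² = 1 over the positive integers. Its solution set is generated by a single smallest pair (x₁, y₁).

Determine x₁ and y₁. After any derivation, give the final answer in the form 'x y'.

√127 = [11; 3,1,2,2,7,11,7,2,2,1,3,22, …], period ℓ=12 (even) → k=11
step 0: (11, 1)  from 11·(1,0) + (0,1)
…
step 2: (45, 4)  from 1·(34,3) + (11,1)
…
step 4: (293, 26)  from 2·(124,11) + (45,4)
step 5: (2175, 193)  from 7·(293,26) + (124,11)
step 6: (24218, 2149)  from 11·(2175,193) + (293,26)
step 7: (171701, 15236)  from 7·(24218,2149) + (2175,193)
…
step 10: (1274561, 113099)  from 1·(906941,80478) + (367620,32621)
step 11: (4730624, 419775)  from 3·(1274561,113099) + (906941,80478)
→ (4730624, 419775).  Check: 4730624²=22378803429376, 127·419775²=22378803429375, difference 1.

4730624 419775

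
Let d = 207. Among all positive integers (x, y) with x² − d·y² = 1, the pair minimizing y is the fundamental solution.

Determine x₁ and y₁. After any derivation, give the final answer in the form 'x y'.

1151 80

√207 → a₀=14, period (2,1,1,2,1,1,2,28); ℓ=8 even so k=7
step 0: (14, 1)  from 14·(1,0) + (0,1)
…
step 4: (187, 13)  from 2·(72,5) + (43,3)
…
step 6: (446, 31)  from 1·(259,18) + (187,13)
step 7: (1151, 80)  from 2·(446,31) + (259,18)
fundamental: x₁=1151, y₁=80  (since 1324801 − 207·6400 = 1)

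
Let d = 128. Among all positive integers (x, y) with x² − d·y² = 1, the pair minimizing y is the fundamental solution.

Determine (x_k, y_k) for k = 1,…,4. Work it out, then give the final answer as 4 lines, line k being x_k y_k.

577 51
665857 58854
768398401 67917465
886731088897 78376695756

d=128: √d = [11; 3,5,3,22] (ℓ=4, even), read p_3/q_3
step 0: (11, 1)  from 11·(1,0) + (0,1)
step 1: (34, 3)  from 3·(11,1) + (1,0)
step 2: (181, 16)  from 5·(34,3) + (11,1)
step 3: (577, 51)  from 3·(181,16) + (34,3)
→ (577, 51).  Check: 577²=332929, 128·51²=332928, difference 1.
k=2:  x_2 = 577·577+128·51·51 = 665857,  y_2 = 577·51+51·577 = 58854
k=3:  x_3 = 577·665857+128·51·58854 = 768398401,  y_3 = 577·58854+51·665857 = 67917465
k=4:  x_4 = 577·768398401+128·51·67917465 = 886731088897,  y_4 = 577·67917465+51·768398401 = 78376695756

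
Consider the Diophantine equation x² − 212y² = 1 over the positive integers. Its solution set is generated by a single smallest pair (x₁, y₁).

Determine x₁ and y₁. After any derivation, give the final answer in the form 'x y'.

√212 → a₀=14, period (1,1,3,1,1,…,1,1,28); ℓ=14 even so k=13
k=0  a_k=14  p_k/q_k = 14/1
k=1  a_k=1  p_k/q_k = 15/1
k=2  a_k=1  p_k/q_k = 29/2
…
k=5  a_k=1  p_k/q_k = 233/16
k=6  a_k=1  p_k/q_k = 364/25
k=7  a_k=6  p_k/q_k = 2417/166
k=8  a_k=1  p_k/q_k = 2781/191
…
k=10  a_k=1  p_k/q_k = 7979/548
k=11  a_k=3  p_k/q_k = 29135/2001
k=12  a_k=1  p_k/q_k = 37114/2549
k=13  a_k=1  p_k/q_k = 66249/4550
fundamental: x₁=66249, y₁=4550  (since 4388930001 − 212·20702500 = 1)

66249 4550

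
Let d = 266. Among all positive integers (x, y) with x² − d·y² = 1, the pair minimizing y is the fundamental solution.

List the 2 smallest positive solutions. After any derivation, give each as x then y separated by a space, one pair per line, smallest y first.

685 42
938449 57540

d=266: √d = [16; 3,4,3,32] (ℓ=4, even), read p_3/q_3
i=0: a=16 ⇒ p=16, q=1
i=1: a=3 ⇒ p=49, q=3
i=2: a=4 ⇒ p=212, q=13
i=3: a=3 ⇒ p=685, q=42
(x₁, y₁) = (685, 42);  685² − 266·42² = 1 ✓
k=2:  x_2 = 685·685+266·42·42 = 938449,  y_2 = 685·42+42·685 = 57540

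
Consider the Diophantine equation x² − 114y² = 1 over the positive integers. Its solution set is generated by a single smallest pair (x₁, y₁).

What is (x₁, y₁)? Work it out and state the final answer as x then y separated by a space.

1025 96

√114 → a₀=10, period (1,2,10,2,1,20); ℓ=6 even so k=5
i=0: a=10 ⇒ p=10, q=1
…
i=2: a=2 ⇒ p=32, q=3
i=3: a=10 ⇒ p=331, q=31
i=4: a=2 ⇒ p=694, q=65
i=5: a=1 ⇒ p=1025, q=96
(x₁, y₁) = (1025, 96);  1025² − 114·96² = 1 ✓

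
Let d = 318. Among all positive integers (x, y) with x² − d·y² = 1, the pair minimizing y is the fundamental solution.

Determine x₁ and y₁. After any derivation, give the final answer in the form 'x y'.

√318 → a₀=17, period (1,4,1,34); ℓ=4 even so k=3
step 0: (17, 1)  from 17·(1,0) + (0,1)
…
step 2: (89, 5)  from 4·(18,1) + (17,1)
step 3: (107, 6)  from 1·(89,5) + (18,1)
(x₁, y₁) = (107, 6);  107² − 318·6² = 1 ✓

107 6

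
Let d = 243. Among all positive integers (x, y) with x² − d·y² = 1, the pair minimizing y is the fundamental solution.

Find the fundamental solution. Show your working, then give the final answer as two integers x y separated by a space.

√243 = [15; 1,1,2,3,15,3,2,1,1,30, …], period ℓ=10 (even) → k=9
step 0: (15, 1)  from 15·(1,0) + (0,1)
step 1: (16, 1)  from 1·(15,1) + (1,0)
step 2: (31, 2)  from 1·(16,1) + (15,1)
…
step 4: (265, 17)  from 3·(78,5) + (31,2)
step 5: (4053, 260)  from 15·(265,17) + (78,5)
step 6: (12424, 797)  from 3·(4053,260) + (265,17)
step 7: (28901, 1854)  from 2·(12424,797) + (4053,260)
step 8: (41325, 2651)  from 1·(28901,1854) + (12424,797)
step 9: (70226, 4505)  from 1·(41325,2651) + (28901,1854)
(x₁, y₁) = (70226, 4505);  70226² − 243·4505² = 1 ✓

70226 4505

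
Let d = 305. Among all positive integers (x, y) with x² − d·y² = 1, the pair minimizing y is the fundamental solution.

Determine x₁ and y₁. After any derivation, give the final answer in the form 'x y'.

√305 → a₀=17, period (2,6,2,34); ℓ=4 even so k=3
a_0=17:  p_0=17·1+0=17,  q_0=17·0+1=1
…
a_2=6:  p_2=6·35+17=227,  q_2=6·2+1=13
a_3=2:  p_3=2·227+35=489,  q_3=2·13+2=28
(x₁, y₁) = (489, 28);  489² − 305·28² = 1 ✓

489 28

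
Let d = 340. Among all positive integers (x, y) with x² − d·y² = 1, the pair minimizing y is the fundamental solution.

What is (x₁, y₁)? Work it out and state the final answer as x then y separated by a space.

285769 15498

√340 = [18; 2,3,1,1,1,…,3,2,36, …], period ℓ=14 (even) → k=13
a_0=18:  p_0=18·1+0=18,  q_0=18·0+1=1
a_1=2:  p_1=2·18+1=37,  q_1=2·1+0=2
a_2=3:  p_2=3·37+18=129,  q_2=3·2+1=7
…
a_4=1:  p_4=1·166+129=295,  q_4=1·9+7=16
…
a_10=1:  p_10=1·13774+7265=21039,  q_10=1·747+394=1141
a_11=1:  p_11=1·21039+13774=34813,  q_11=1·1141+747=1888
a_12=3:  p_12=3·34813+21039=125478,  q_12=3·1888+1141=6805
a_13=2:  p_13=2·125478+34813=285769,  q_13=2·6805+1888=15498
→ (285769, 15498).  Check: 285769²=81663921361, 340·15498²=81663921360, difference 1.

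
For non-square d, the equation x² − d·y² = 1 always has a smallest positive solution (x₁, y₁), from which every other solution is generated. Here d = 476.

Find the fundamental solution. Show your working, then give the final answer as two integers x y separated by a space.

28799 1320

√476 = [21; 1,4,2,10,2,4,1,42, …], period ℓ=8 (even) → k=7
a_0=21:  p_0=21·1+0=21,  q_0=21·0+1=1
a_1=1:  p_1=1·21+1=22,  q_1=1·1+0=1
…
a_6=4:  p_6=4·5258+2509=23541,  q_6=4·241+115=1079
a_7=1:  p_7=1·23541+5258=28799,  q_7=1·1079+241=1320
fundamental: x₁=28799, y₁=1320  (since 829382401 − 476·1742400 = 1)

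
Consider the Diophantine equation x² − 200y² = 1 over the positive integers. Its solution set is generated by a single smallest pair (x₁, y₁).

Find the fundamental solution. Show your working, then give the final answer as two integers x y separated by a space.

[14; 7,28] for √200; ℓ=2 ⇒ convergent index 1
a_0=14:  p_0=14·1+0=14,  q_0=14·0+1=1
a_1=7:  p_1=7·14+1=99,  q_1=7·1+0=7
→ (99, 7).  Check: 99²=9801, 200·7²=9800, difference 1.

99 7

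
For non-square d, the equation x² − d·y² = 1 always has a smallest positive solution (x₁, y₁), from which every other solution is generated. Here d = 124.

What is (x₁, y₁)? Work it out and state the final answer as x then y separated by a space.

√124 → a₀=11, period (7,2,1,1,1,…,2,7,22); ℓ=16 even so k=15
i=0: a=11 ⇒ p=11, q=1
…
i=2: a=2 ⇒ p=167, q=15
i=3: a=1 ⇒ p=245, q=22
…
i=7: a=1 ⇒ p=3040, q=273
i=8: a=4 ⇒ p=14543, q=1306
i=9: a=1 ⇒ p=17583, q=1579
i=10: a=3 ⇒ p=67292, q=6043
…
i=12: a=1 ⇒ p=152167, q=13665
i=13: a=1 ⇒ p=237042, q=21287
i=14: a=2 ⇒ p=626251, q=56239
i=15: a=7 ⇒ p=4620799, q=414960
→ (4620799, 414960).  Check: 4620799²=21351783398401, 124·414960²=21351783398400, difference 1.

4620799 414960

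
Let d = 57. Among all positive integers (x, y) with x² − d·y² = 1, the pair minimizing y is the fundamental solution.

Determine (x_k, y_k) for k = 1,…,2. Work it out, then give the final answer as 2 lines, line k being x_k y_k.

151 20
45601 6040

√57 = [7; 1,1,4,1,1,14, …], period ℓ=6 (even) → k=5
step 0: (7, 1)  from 7·(1,0) + (0,1)
…
step 2: (15, 2)  from 1·(8,1) + (7,1)
step 3: (68, 9)  from 4·(15,2) + (8,1)
step 4: (83, 11)  from 1·(68,9) + (15,2)
step 5: (151, 20)  from 1·(83,11) + (68,9)
fundamental: x₁=151, y₁=20  (since 22801 − 57·400 = 1)
(151+20√57)^2 = 45601 + 6040√57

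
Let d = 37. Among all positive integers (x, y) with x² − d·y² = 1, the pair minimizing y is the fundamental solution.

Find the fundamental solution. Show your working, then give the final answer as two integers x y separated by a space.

d=37: √d = [6; 12] (ℓ=1, odd), read p_1/q_1
a_0=6:  p_0=6·1+0=6,  q_0=6·0+1=1
a_1=12:  p_1=12·6+1=73,  q_1=12·1+0=12
fundamental: x₁=73, y₁=12  (since 5329 − 37·144 = 1)

73 12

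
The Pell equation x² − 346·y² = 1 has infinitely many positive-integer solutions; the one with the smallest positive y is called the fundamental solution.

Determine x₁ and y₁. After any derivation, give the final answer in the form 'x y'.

17299 930

√346 → a₀=18, period (1,1,1,1,36); ℓ=5 odd so k=9
k=0  a_k=18  p_k/q_k = 18/1
…
k=4  a_k=1  p_k/q_k = 93/5
k=5  a_k=36  p_k/q_k = 3404/183
…
k=7  a_k=1  p_k/q_k = 6901/371
k=8  a_k=1  p_k/q_k = 10398/559
k=9  a_k=1  p_k/q_k = 17299/930
→ (17299, 930).  Check: 17299²=299255401, 346·930²=299255400, difference 1.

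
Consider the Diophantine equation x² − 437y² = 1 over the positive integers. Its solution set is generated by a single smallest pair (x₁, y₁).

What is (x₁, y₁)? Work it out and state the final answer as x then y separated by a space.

4599 220

√437 → a₀=20, period (1,9,2,9,1,40); ℓ=6 even so k=5
step 0: (20, 1)  from 20·(1,0) + (0,1)
step 1: (21, 1)  from 1·(20,1) + (1,0)
…
step 3: (439, 21)  from 2·(209,10) + (21,1)
step 4: (4160, 199)  from 9·(439,21) + (209,10)
step 5: (4599, 220)  from 1·(4160,199) + (439,21)
→ (4599, 220).  Check: 4599²=21150801, 437·220²=21150800, difference 1.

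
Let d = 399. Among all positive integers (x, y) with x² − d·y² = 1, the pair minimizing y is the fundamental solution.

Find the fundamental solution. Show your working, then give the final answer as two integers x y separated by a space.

20 1

√399 = [19; 1,38, …], period ℓ=2 (even) → k=1
i=0: a=19 ⇒ p=19, q=1
i=1: a=1 ⇒ p=20, q=1
fundamental: x₁=20, y₁=1  (since 400 − 399·1 = 1)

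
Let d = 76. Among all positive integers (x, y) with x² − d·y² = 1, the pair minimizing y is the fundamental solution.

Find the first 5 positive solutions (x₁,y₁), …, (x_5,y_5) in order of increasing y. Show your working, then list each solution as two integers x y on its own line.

[8; 1,2,1,1,5,4,5,1,1,2,1,16] for √76; ℓ=12 ⇒ convergent index 11
a_0=8:  p_0=8·1+0=8,  q_0=8·0+1=1
…
a_6=4:  p_6=4·340+61=1421,  q_6=4·39+7=163
…
a_9=1:  p_9=1·8866+7445=16311,  q_9=1·1017+854=1871
a_10=2:  p_10=2·16311+8866=41488,  q_10=2·1871+1017=4759
a_11=1:  p_11=1·41488+16311=57799,  q_11=1·4759+1871=6630
→ (57799, 6630).  Check: 57799²=3340724401, 76·6630²=3340724400, difference 1.
k=2:  x_2 = 57799·57799+76·6630·6630 = 6681448801,  y_2 = 57799·6630+6630·57799 = 766414740
k=3:  x_3 = 57799·6681448801+76·6630·766414740 = 772362118440199,  y_3 = 57799·766414740+6630·6681448801 = 88596011107890
k=4:  x_4 = 57799·772362118440199+76·6630·88596011107890 = 89283516160768675201,  y_4 = 57799·88596011107890+6630·772362118440199 = 10241521691283453480
k=5:  x_5 = 57799·89283516160768675201+76·6630·10241521691283453480 = 10320995900380175197444999,  y_5 = 57799·10241521691283453480+6630·89283516160768675201 = 1183899424380388644273150

57799 6630
6681448801 766414740
772362118440199 88596011107890
89283516160768675201 10241521691283453480
10320995900380175197444999 1183899424380388644273150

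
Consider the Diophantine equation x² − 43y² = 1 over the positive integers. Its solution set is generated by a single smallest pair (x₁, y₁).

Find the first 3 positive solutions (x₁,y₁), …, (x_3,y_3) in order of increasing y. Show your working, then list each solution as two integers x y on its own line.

3482 531
24248647 3697884
168867574226 25752063645

√43 = [6; 1,1,3,1,5,1,3,1,1,12, …], period ℓ=10 (even) → k=9
i=0: a=6 ⇒ p=6, q=1
i=1: a=1 ⇒ p=7, q=1
…
i=3: a=3 ⇒ p=46, q=7
i=4: a=1 ⇒ p=59, q=9
i=5: a=5 ⇒ p=341, q=52
…
i=8: a=1 ⇒ p=1941, q=296
i=9: a=1 ⇒ p=3482, q=531
(x₁, y₁) = (3482, 531);  3482² − 43·531² = 1 ✓
(3482+531√43)^2 = 24248647 + 3697884√43
(3482+531√43)^3 = 168867574226 + 25752063645√43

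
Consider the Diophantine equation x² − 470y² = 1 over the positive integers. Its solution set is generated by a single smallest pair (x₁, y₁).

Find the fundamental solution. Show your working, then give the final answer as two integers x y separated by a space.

1691 78

[21; 1,2,8,2,1,42] for √470; ℓ=6 ⇒ convergent index 5
k=0  a_k=21  p_k/q_k = 21/1
…
k=3  a_k=8  p_k/q_k = 542/25
k=4  a_k=2  p_k/q_k = 1149/53
k=5  a_k=1  p_k/q_k = 1691/78
fundamental: x₁=1691, y₁=78  (since 2859481 − 470·6084 = 1)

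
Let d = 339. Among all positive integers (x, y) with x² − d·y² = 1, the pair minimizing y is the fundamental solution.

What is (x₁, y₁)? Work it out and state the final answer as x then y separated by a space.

97970 5321

√339 → a₀=18, period (2,2,2,1,17,1,2,2,2,36); ℓ=10 even so k=9
i=0: a=18 ⇒ p=18, q=1
…
i=2: a=2 ⇒ p=92, q=5
i=3: a=2 ⇒ p=221, q=12
i=4: a=1 ⇒ p=313, q=17
…
i=8: a=2 ⇒ p=40359, q=2192
i=9: a=2 ⇒ p=97970, q=5321
fundamental: x₁=97970, y₁=5321  (since 9598120900 − 339·28313041 = 1)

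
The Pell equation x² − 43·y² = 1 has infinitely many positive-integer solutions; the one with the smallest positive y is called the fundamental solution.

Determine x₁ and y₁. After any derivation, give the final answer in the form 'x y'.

[6; 1,1,3,1,5,1,3,1,1,12] for √43; ℓ=10 ⇒ convergent index 9
i=0: a=6 ⇒ p=6, q=1
i=1: a=1 ⇒ p=7, q=1
i=2: a=1 ⇒ p=13, q=2
i=3: a=3 ⇒ p=46, q=7
…
i=5: a=5 ⇒ p=341, q=52
i=6: a=1 ⇒ p=400, q=61
i=7: a=3 ⇒ p=1541, q=235
i=8: a=1 ⇒ p=1941, q=296
i=9: a=1 ⇒ p=3482, q=531
fundamental: x₁=3482, y₁=531  (since 12124324 − 43·281961 = 1)

3482 531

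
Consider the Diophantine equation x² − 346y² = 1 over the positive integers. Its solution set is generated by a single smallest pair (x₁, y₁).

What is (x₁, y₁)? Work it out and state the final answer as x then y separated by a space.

17299 930

[18; 1,1,1,1,36] for √346; ℓ=5 ⇒ convergent index 9
k=0  a_k=18  p_k/q_k = 18/1
k=1  a_k=1  p_k/q_k = 19/1
k=2  a_k=1  p_k/q_k = 37/2
k=3  a_k=1  p_k/q_k = 56/3
k=4  a_k=1  p_k/q_k = 93/5
k=5  a_k=36  p_k/q_k = 3404/183
k=6  a_k=1  p_k/q_k = 3497/188
k=7  a_k=1  p_k/q_k = 6901/371
k=8  a_k=1  p_k/q_k = 10398/559
k=9  a_k=1  p_k/q_k = 17299/930
fundamental: x₁=17299, y₁=930  (since 299255401 − 346·864900 = 1)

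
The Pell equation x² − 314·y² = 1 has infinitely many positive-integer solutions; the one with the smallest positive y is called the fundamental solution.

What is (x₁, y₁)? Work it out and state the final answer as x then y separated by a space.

392499 22150

[17; 1,2,1,1,2,1,34] for √314; ℓ=7 ⇒ convergent index 13
a_0=17:  p_0=17·1+0=17,  q_0=17·0+1=1
a_1=1:  p_1=1·17+1=18,  q_1=1·1+0=1
…
a_4=1:  p_4=1·71+53=124,  q_4=1·4+3=7
a_5=2:  p_5=2·124+71=319,  q_5=2·7+4=18
a_6=1:  p_6=1·319+124=443,  q_6=1·18+7=25
…
a_12=2:  p_12=2·109882+62853=282617,  q_12=2·6201+3547=15949
a_13=1:  p_13=1·282617+109882=392499,  q_13=1·15949+6201=22150
fundamental: x₁=392499, y₁=22150  (since 154055465001 − 314·490622500 = 1)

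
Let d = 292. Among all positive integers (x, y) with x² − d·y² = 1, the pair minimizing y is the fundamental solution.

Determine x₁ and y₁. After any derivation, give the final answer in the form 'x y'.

d=292: √d = [17; 11,2,1,3,8,3,1,2,11,34] (ℓ=10, even), read p_9/q_9
a_0=17:  p_0=17·1+0=17,  q_0=17·0+1=1
a_1=11:  p_1=11·17+1=188,  q_1=11·1+0=11
…
a_3=1:  p_3=1·393+188=581,  q_3=1·23+11=34
…
a_5=8:  p_5=8·2136+581=17669,  q_5=8·125+34=1034
a_6=3:  p_6=3·17669+2136=55143,  q_6=3·1034+125=3227
a_7=1:  p_7=1·55143+17669=72812,  q_7=1·3227+1034=4261
a_8=2:  p_8=2·72812+55143=200767,  q_8=2·4261+3227=11749
a_9=11:  p_9=11·200767+72812=2281249,  q_9=11·11749+4261=133500
fundamental: x₁=2281249, y₁=133500  (since 5204097000001 − 292·17822250000 = 1)

2281249 133500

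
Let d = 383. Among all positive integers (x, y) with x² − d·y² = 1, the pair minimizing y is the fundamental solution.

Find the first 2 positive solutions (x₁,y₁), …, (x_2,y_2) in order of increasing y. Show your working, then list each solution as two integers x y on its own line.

18768 959
704475647 35997024

√383 → a₀=19, period (1,1,3,19,3,1,1,38); ℓ=8 even so k=7
a_0=19:  p_0=19·1+0=19,  q_0=19·0+1=1
…
a_2=1:  p_2=1·20+19=39,  q_2=1·1+1=2
a_3=3:  p_3=3·39+20=137,  q_3=3·2+1=7
a_4=19:  p_4=19·137+39=2642,  q_4=19·7+2=135
…
a_6=1:  p_6=1·8063+2642=10705,  q_6=1·412+135=547
a_7=1:  p_7=1·10705+8063=18768,  q_7=1·547+412=959
(x₁, y₁) = (18768, 959);  18768² − 383·959² = 1 ✓
(x_2, y_2) = (18768·18768 + 383·959·959, 18768·959 + 959·18768) = (704475647, 35997024)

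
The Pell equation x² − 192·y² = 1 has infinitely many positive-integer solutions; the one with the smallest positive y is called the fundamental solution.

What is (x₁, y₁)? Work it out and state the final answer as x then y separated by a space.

97 7

√192 = [13; 1,5,1,26, …], period ℓ=4 (even) → k=3
a_0=13:  p_0=13·1+0=13,  q_0=13·0+1=1
a_1=1:  p_1=1·13+1=14,  q_1=1·1+0=1
a_2=5:  p_2=5·14+13=83,  q_2=5·1+1=6
a_3=1:  p_3=1·83+14=97,  q_3=1·6+1=7
fundamental: x₁=97, y₁=7  (since 9409 − 192·49 = 1)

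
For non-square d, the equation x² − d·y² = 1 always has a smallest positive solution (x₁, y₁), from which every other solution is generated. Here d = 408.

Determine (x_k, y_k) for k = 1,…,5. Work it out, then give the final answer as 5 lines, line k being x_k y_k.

101 5
20401 1010
4120901 204015
832401601 41210020
168141002501 8324220025

√408 = [20; 5,40, …], period ℓ=2 (even) → k=1
i=0: a=20 ⇒ p=20, q=1
i=1: a=5 ⇒ p=101, q=5
(x₁, y₁) = (101, 5);  101² − 408·5² = 1 ✓
k=2:  x_2 = 101·101+408·5·5 = 20401,  y_2 = 101·5+5·101 = 1010
k=3:  x_3 = 101·20401+408·5·1010 = 4120901,  y_3 = 101·1010+5·20401 = 204015
k=4:  x_4 = 101·4120901+408·5·204015 = 832401601,  y_4 = 101·204015+5·4120901 = 41210020
k=5:  x_5 = 101·832401601+408·5·41210020 = 168141002501,  y_5 = 101·41210020+5·832401601 = 8324220025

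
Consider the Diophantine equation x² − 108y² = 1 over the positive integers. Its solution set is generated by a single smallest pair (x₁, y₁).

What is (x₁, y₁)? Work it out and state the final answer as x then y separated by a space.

1351 130

√108 → a₀=10, period (2,1,1,4,1,1,2,20); ℓ=8 even so k=7
a_0=10:  p_0=10·1+0=10,  q_0=10·0+1=1
…
a_3=1:  p_3=1·31+21=52,  q_3=1·3+2=5
a_4=4:  p_4=4·52+31=239,  q_4=4·5+3=23
a_5=1:  p_5=1·239+52=291,  q_5=1·23+5=28
a_6=1:  p_6=1·291+239=530,  q_6=1·28+23=51
a_7=2:  p_7=2·530+291=1351,  q_7=2·51+28=130
(x₁, y₁) = (1351, 130);  1351² − 108·130² = 1 ✓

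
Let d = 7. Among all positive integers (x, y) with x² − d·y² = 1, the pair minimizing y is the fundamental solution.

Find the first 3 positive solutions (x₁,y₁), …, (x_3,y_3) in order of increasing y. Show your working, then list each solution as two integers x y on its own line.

8 3
127 48
2024 765

[2; 1,1,1,4] for √7; ℓ=4 ⇒ convergent index 3
step 0: (2, 1)  from 2·(1,0) + (0,1)
step 1: (3, 1)  from 1·(2,1) + (1,0)
step 2: (5, 2)  from 1·(3,1) + (2,1)
step 3: (8, 3)  from 1·(5,2) + (3,1)
→ (8, 3).  Check: 8²=64, 7·3²=63, difference 1.
(8+3√7)^2 = 127 + 48√7
(8+3√7)^3 = 2024 + 765√7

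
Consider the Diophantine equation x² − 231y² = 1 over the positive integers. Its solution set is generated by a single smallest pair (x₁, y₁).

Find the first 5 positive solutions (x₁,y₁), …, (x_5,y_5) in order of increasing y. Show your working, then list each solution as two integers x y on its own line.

√231 = [15; 5,30, …], period ℓ=2 (even) → k=1
step 0: (15, 1)  from 15·(1,0) + (0,1)
step 1: (76, 5)  from 5·(15,1) + (1,0)
(x₁, y₁) = (76, 5);  76² − 231·5² = 1 ✓
k=2:  x_2 = 76·76+231·5·5 = 11551,  y_2 = 76·5+5·76 = 760
k=3:  x_3 = 76·11551+231·5·760 = 1755676,  y_3 = 76·760+5·11551 = 115515
k=4:  x_4 = 76·1755676+231·5·115515 = 266851201,  y_4 = 76·115515+5·1755676 = 17557520
k=5:  x_5 = 76·266851201+231·5·17557520 = 40559626876,  y_5 = 76·17557520+5·266851201 = 2668627525

76 5
11551 760
1755676 115515
266851201 17557520
40559626876 2668627525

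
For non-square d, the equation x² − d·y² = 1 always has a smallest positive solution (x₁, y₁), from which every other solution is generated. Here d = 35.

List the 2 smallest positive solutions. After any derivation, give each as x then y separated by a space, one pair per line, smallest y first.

√35 = [5; 1,10, …], period ℓ=2 (even) → k=1
k=0  a_k=5  p_k/q_k = 5/1
k=1  a_k=1  p_k/q_k = 6/1
→ (6, 1).  Check: 6²=36, 35·1²=35, difference 1.
(6+1√35)^2 = 71 + 12√35

6 1
71 12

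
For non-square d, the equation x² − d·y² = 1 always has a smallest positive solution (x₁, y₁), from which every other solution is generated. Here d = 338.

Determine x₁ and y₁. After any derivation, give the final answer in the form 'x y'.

√338 → a₀=18, period (2,1,1,2,36); ℓ=5 odd so k=9
a_0=18:  p_0=18·1+0=18,  q_0=18·0+1=1
a_1=2:  p_1=2·18+1=37,  q_1=2·1+0=2
…
a_3=1:  p_3=1·55+37=92,  q_3=1·3+2=5
…
a_7=1:  p_7=1·17631+8696=26327,  q_7=1·959+473=1432
a_8=1:  p_8=1·26327+17631=43958,  q_8=1·1432+959=2391
a_9=2:  p_9=2·43958+26327=114243,  q_9=2·2391+1432=6214
fundamental: x₁=114243, y₁=6214  (since 13051463049 − 338·38613796 = 1)

114243 6214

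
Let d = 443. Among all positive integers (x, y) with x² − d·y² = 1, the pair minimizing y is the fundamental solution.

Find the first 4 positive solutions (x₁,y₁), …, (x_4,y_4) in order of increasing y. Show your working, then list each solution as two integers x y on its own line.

√443 = [21; 21,42, …], period ℓ=2 (even) → k=1
i=0: a=21 ⇒ p=21, q=1
i=1: a=21 ⇒ p=442, q=21
→ (442, 21).  Check: 442²=195364, 443·21²=195363, difference 1.
(442+21√443)^2 = 390727 + 18564√443
(442+21√443)^3 = 345402226 + 16410555√443
(442+21√443)^4 = 305335177057 + 14506912056√443

442 21
390727 18564
345402226 16410555
305335177057 14506912056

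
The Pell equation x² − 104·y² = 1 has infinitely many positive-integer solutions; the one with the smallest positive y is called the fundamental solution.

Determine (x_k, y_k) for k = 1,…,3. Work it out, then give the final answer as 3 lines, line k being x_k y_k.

[10; 5,20] for √104; ℓ=2 ⇒ convergent index 1
k=0  a_k=10  p_k/q_k = 10/1
k=1  a_k=5  p_k/q_k = 51/5
(x₁, y₁) = (51, 5);  51² − 104·5² = 1 ✓
(51+5√104)^2 = 5201 + 510√104
(51+5√104)^3 = 530451 + 52015√104

51 5
5201 510
530451 52015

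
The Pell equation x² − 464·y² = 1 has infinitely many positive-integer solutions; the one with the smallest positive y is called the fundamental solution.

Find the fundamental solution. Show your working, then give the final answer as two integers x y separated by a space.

9801 455

[21; 1,1,5,1,1,1,5,1,1,42] for √464; ℓ=10 ⇒ convergent index 9
step 0: (21, 1)  from 21·(1,0) + (0,1)
…
step 2: (43, 2)  from 1·(22,1) + (21,1)
…
step 5: (517, 24)  from 1·(280,13) + (237,11)
…
step 8: (5299, 246)  from 1·(4502,209) + (797,37)
step 9: (9801, 455)  from 1·(5299,246) + (4502,209)
(x₁, y₁) = (9801, 455);  9801² − 464·455² = 1 ✓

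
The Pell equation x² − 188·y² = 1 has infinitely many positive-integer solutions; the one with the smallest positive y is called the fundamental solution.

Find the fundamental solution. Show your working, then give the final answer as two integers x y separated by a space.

√188 → a₀=13, period (1,2,2,6,2,2,1,26); ℓ=8 even so k=7
step 0: (13, 1)  from 13·(1,0) + (0,1)
…
step 2: (41, 3)  from 2·(14,1) + (13,1)
step 3: (96, 7)  from 2·(41,3) + (14,1)
step 4: (617, 45)  from 6·(96,7) + (41,3)
step 5: (1330, 97)  from 2·(617,45) + (96,7)
step 6: (3277, 239)  from 2·(1330,97) + (617,45)
step 7: (4607, 336)  from 1·(3277,239) + (1330,97)
(x₁, y₁) = (4607, 336);  4607² − 188·336² = 1 ✓

4607 336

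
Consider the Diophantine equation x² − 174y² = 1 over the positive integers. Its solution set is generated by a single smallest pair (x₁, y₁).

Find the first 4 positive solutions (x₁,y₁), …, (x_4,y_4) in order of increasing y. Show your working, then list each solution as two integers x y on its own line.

√174 = [13; 5,4,5,26, …], period ℓ=4 (even) → k=3
step 0: (13, 1)  from 13·(1,0) + (0,1)
…
step 2: (277, 21)  from 4·(66,5) + (13,1)
step 3: (1451, 110)  from 5·(277,21) + (66,5)
→ (1451, 110).  Check: 1451²=2105401, 174·110²=2105400, difference 1.
(x_2, y_2) = (1451·1451 + 174·110·110, 1451·110 + 110·1451) = (4210801, 319220)
(x_3, y_3) = (1451·4210801 + 174·110·319220, 1451·319220 + 110·4210801) = (12219743051, 926376330)
(x_4, y_4) = (1451·12219743051 + 174·110·926376330, 1451·926376330 + 110·12219743051) = (35461690123201, 2688343790440)

1451 110
4210801 319220
12219743051 926376330
35461690123201 2688343790440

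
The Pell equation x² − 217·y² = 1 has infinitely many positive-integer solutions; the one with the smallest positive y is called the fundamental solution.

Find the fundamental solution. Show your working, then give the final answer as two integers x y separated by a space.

√217 → a₀=14, period (1,2,1,2,1,…,2,1,28); ℓ=16 even so k=15
a_0=14:  p_0=14·1+0=14,  q_0=14·0+1=1
…
a_3=1:  p_3=1·44+15=59,  q_3=1·3+1=4
…
a_7=9:  p_7=9·383+221=3668,  q_7=9·26+15=249
…
a_9=9:  p_9=9·15055+3668=139163,  q_9=9·1022+249=9447
a_10=1:  p_10=1·139163+15055=154218,  q_10=1·9447+1022=10469
…
a_12=2:  p_12=2·293381+154218=740980,  q_12=2·19916+10469=50301
…
a_14=2:  p_14=2·1034361+740980=2809702,  q_14=2·70217+50301=190735
a_15=1:  p_15=1·2809702+1034361=3844063,  q_15=1·190735+70217=260952
(x₁, y₁) = (3844063, 260952);  3844063² − 217·260952² = 1 ✓

3844063 260952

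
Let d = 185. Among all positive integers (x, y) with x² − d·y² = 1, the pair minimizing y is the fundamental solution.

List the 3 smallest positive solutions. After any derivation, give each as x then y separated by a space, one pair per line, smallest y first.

√185 = [13; 1,1,1,1,26, …], period ℓ=5 (odd) → k=9
i=0: a=13 ⇒ p=13, q=1
…
i=2: a=1 ⇒ p=27, q=2
i=3: a=1 ⇒ p=41, q=3
i=4: a=1 ⇒ p=68, q=5
i=5: a=26 ⇒ p=1809, q=133
i=6: a=1 ⇒ p=1877, q=138
…
i=8: a=1 ⇒ p=5563, q=409
i=9: a=1 ⇒ p=9249, q=680
fundamental: x₁=9249, y₁=680  (since 85544001 − 185·462400 = 1)
(9249+680√185)^2 = 171088001 + 12578640√185
(9249+680√185)^3 = 3164785833249 + 232679682040√185

9249 680
171088001 12578640
3164785833249 232679682040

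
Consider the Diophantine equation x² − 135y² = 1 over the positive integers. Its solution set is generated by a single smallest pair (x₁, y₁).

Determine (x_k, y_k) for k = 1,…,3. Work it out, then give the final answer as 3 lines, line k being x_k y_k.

244 21
119071 10248
58106404 5001003

√135 = [11; 1,1,1,1,1,1,1,22, …], period ℓ=8 (even) → k=7
i=0: a=11 ⇒ p=11, q=1
i=1: a=1 ⇒ p=12, q=1
i=2: a=1 ⇒ p=23, q=2
…
i=6: a=1 ⇒ p=151, q=13
i=7: a=1 ⇒ p=244, q=21
fundamental: x₁=244, y₁=21  (since 59536 − 135·441 = 1)
k=2:  x_2 = 244·244+135·21·21 = 119071,  y_2 = 244·21+21·244 = 10248
k=3:  x_3 = 244·119071+135·21·10248 = 58106404,  y_3 = 244·10248+21·119071 = 5001003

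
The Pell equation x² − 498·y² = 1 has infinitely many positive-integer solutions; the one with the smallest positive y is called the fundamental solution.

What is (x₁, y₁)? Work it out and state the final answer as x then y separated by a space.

√498 → a₀=22, period (3,6,22,6,3,44); ℓ=6 even so k=5
k=0  a_k=22  p_k/q_k = 22/1
…
k=2  a_k=6  p_k/q_k = 424/19
k=3  a_k=22  p_k/q_k = 9395/421
k=4  a_k=6  p_k/q_k = 56794/2545
k=5  a_k=3  p_k/q_k = 179777/8056
fundamental: x₁=179777, y₁=8056  (since 32319769729 − 498·64899136 = 1)

179777 8056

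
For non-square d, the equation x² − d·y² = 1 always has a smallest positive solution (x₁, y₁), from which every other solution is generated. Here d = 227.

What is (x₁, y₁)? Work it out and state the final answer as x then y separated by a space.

226 15

d=227: √d = [15; 15,30] (ℓ=2, even), read p_1/q_1
step 0: (15, 1)  from 15·(1,0) + (0,1)
step 1: (226, 15)  from 15·(15,1) + (1,0)
→ (226, 15).  Check: 226²=51076, 227·15²=51075, difference 1.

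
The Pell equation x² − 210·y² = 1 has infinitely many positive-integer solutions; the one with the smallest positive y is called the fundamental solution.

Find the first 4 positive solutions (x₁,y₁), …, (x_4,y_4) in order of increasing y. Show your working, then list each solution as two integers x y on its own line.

29 2
1681 116
97469 6726
5651521 389992

√210 = [14; 2,28, …], period ℓ=2 (even) → k=1
step 0: (14, 1)  from 14·(1,0) + (0,1)
step 1: (29, 2)  from 2·(14,1) + (1,0)
→ (29, 2).  Check: 29²=841, 210·2²=840, difference 1.
(29+2√210)^2 = 1681 + 116√210
(29+2√210)^3 = 97469 + 6726√210
(29+2√210)^4 = 5651521 + 389992√210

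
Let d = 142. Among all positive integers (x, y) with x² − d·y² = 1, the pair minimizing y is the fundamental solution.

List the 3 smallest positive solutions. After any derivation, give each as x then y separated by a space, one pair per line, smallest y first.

143 12
40897 3432
11696399 981540

√142 = [11; 1,10,1,22, …], period ℓ=4 (even) → k=3
k=0  a_k=11  p_k/q_k = 11/1
…
k=2  a_k=10  p_k/q_k = 131/11
k=3  a_k=1  p_k/q_k = 143/12
(x₁, y₁) = (143, 12);  143² − 142·12² = 1 ✓
k=2:  x_2 = 143·143+142·12·12 = 40897,  y_2 = 143·12+12·143 = 3432
k=3:  x_3 = 143·40897+142·12·3432 = 11696399,  y_3 = 143·3432+12·40897 = 981540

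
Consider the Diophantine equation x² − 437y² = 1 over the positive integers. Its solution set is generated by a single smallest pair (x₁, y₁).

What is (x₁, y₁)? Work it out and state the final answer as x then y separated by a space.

4599 220

√437 → a₀=20, period (1,9,2,9,1,40); ℓ=6 even so k=5
step 0: (20, 1)  from 20·(1,0) + (0,1)
…
step 2: (209, 10)  from 9·(21,1) + (20,1)
step 3: (439, 21)  from 2·(209,10) + (21,1)
step 4: (4160, 199)  from 9·(439,21) + (209,10)
step 5: (4599, 220)  from 1·(4160,199) + (439,21)
→ (4599, 220).  Check: 4599²=21150801, 437·220²=21150800, difference 1.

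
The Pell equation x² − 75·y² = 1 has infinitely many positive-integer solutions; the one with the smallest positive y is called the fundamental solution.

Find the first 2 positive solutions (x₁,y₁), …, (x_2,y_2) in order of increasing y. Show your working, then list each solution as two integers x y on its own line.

[8; 1,1,1,16] for √75; ℓ=4 ⇒ convergent index 3
k=0  a_k=8  p_k/q_k = 8/1
k=1  a_k=1  p_k/q_k = 9/1
k=2  a_k=1  p_k/q_k = 17/2
k=3  a_k=1  p_k/q_k = 26/3
→ (26, 3).  Check: 26²=676, 75·3²=675, difference 1.
k=2:  x_2 = 26·26+75·3·3 = 1351,  y_2 = 26·3+3·26 = 156

26 3
1351 156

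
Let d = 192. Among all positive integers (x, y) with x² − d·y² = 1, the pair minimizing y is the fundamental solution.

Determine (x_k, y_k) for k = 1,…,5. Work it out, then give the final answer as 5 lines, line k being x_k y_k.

√192 = [13; 1,5,1,26, …], period ℓ=4 (even) → k=3
a_0=13:  p_0=13·1+0=13,  q_0=13·0+1=1
…
a_2=5:  p_2=5·14+13=83,  q_2=5·1+1=6
a_3=1:  p_3=1·83+14=97,  q_3=1·6+1=7
(x₁, y₁) = (97, 7);  97² − 192·7² = 1 ✓
(97+7√192)^2 = 18817 + 1358√192
(97+7√192)^3 = 3650401 + 263445√192
(97+7√192)^4 = 708158977 + 51106972√192
(97+7√192)^5 = 137379191137 + 9914489123√192

97 7
18817 1358
3650401 263445
708158977 51106972
137379191137 9914489123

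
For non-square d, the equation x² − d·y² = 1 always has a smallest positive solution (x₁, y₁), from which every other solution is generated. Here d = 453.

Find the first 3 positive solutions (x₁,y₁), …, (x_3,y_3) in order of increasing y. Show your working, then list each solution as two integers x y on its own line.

√453 → a₀=21, period (3,1,1,10,14,10,1,1,3,42); ℓ=10 even so k=9
step 0: (21, 1)  from 21·(1,0) + (0,1)
step 1: (64, 3)  from 3·(21,1) + (1,0)
step 2: (85, 4)  from 1·(64,3) + (21,1)
…
step 5: (22199, 1043)  from 14·(1575,74) + (149,7)
…
step 7: (245764, 11547)  from 1·(223565,10504) + (22199,1043)
step 8: (469329, 22051)  from 1·(245764,11547) + (223565,10504)
step 9: (1653751, 77700)  from 3·(469329,22051) + (245764,11547)
→ (1653751, 77700).  Check: 1653751²=2734892370001, 453·77700²=2734892370000, difference 1.
n=2: (1653751,77700)∘(1653751,77700) = (1653751·1653751+453·77700·77700, 1653751·77700+77700·1653751) = (5469784740001,256992905400)
n=3: (5469784740001,256992905400)∘(1653751,77700) = (1653751·5469784740001+453·77700·256992905400, 1653751·256992905400+77700·5469784740001) = (18091323967121133751,850004548596233100)

1653751 77700
5469784740001 256992905400
18091323967121133751 850004548596233100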